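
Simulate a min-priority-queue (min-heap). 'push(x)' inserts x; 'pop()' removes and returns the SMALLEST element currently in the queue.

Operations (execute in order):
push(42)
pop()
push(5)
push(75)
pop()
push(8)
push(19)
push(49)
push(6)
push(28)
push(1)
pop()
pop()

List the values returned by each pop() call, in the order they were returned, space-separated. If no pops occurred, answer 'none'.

Answer: 42 5 1 6

Derivation:
push(42): heap contents = [42]
pop() → 42: heap contents = []
push(5): heap contents = [5]
push(75): heap contents = [5, 75]
pop() → 5: heap contents = [75]
push(8): heap contents = [8, 75]
push(19): heap contents = [8, 19, 75]
push(49): heap contents = [8, 19, 49, 75]
push(6): heap contents = [6, 8, 19, 49, 75]
push(28): heap contents = [6, 8, 19, 28, 49, 75]
push(1): heap contents = [1, 6, 8, 19, 28, 49, 75]
pop() → 1: heap contents = [6, 8, 19, 28, 49, 75]
pop() → 6: heap contents = [8, 19, 28, 49, 75]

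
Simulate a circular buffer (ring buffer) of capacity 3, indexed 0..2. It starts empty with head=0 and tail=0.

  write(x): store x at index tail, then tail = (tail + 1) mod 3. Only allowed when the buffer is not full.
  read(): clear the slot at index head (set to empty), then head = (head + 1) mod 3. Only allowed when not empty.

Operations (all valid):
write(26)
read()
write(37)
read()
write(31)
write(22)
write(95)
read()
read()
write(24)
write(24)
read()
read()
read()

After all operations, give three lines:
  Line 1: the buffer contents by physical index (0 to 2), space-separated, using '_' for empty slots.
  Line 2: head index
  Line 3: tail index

Answer: _ _ _
1
1

Derivation:
write(26): buf=[26 _ _], head=0, tail=1, size=1
read(): buf=[_ _ _], head=1, tail=1, size=0
write(37): buf=[_ 37 _], head=1, tail=2, size=1
read(): buf=[_ _ _], head=2, tail=2, size=0
write(31): buf=[_ _ 31], head=2, tail=0, size=1
write(22): buf=[22 _ 31], head=2, tail=1, size=2
write(95): buf=[22 95 31], head=2, tail=2, size=3
read(): buf=[22 95 _], head=0, tail=2, size=2
read(): buf=[_ 95 _], head=1, tail=2, size=1
write(24): buf=[_ 95 24], head=1, tail=0, size=2
write(24): buf=[24 95 24], head=1, tail=1, size=3
read(): buf=[24 _ 24], head=2, tail=1, size=2
read(): buf=[24 _ _], head=0, tail=1, size=1
read(): buf=[_ _ _], head=1, tail=1, size=0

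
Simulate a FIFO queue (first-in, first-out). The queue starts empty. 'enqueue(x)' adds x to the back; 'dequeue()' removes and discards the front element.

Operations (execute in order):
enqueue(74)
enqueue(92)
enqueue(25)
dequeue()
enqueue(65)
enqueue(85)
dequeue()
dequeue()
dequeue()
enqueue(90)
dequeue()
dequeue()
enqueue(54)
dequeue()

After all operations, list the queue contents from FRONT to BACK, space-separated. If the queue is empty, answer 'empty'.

enqueue(74): [74]
enqueue(92): [74, 92]
enqueue(25): [74, 92, 25]
dequeue(): [92, 25]
enqueue(65): [92, 25, 65]
enqueue(85): [92, 25, 65, 85]
dequeue(): [25, 65, 85]
dequeue(): [65, 85]
dequeue(): [85]
enqueue(90): [85, 90]
dequeue(): [90]
dequeue(): []
enqueue(54): [54]
dequeue(): []

Answer: empty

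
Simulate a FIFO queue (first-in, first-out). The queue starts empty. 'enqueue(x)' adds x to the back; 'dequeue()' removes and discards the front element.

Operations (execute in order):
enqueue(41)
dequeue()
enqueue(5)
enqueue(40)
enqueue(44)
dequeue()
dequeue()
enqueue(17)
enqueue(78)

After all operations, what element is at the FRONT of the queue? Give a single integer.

Answer: 44

Derivation:
enqueue(41): queue = [41]
dequeue(): queue = []
enqueue(5): queue = [5]
enqueue(40): queue = [5, 40]
enqueue(44): queue = [5, 40, 44]
dequeue(): queue = [40, 44]
dequeue(): queue = [44]
enqueue(17): queue = [44, 17]
enqueue(78): queue = [44, 17, 78]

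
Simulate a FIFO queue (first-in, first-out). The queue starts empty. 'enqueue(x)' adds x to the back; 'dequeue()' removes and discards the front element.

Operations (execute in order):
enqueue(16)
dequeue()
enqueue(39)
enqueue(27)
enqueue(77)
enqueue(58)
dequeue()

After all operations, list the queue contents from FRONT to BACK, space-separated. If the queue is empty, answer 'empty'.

Answer: 27 77 58

Derivation:
enqueue(16): [16]
dequeue(): []
enqueue(39): [39]
enqueue(27): [39, 27]
enqueue(77): [39, 27, 77]
enqueue(58): [39, 27, 77, 58]
dequeue(): [27, 77, 58]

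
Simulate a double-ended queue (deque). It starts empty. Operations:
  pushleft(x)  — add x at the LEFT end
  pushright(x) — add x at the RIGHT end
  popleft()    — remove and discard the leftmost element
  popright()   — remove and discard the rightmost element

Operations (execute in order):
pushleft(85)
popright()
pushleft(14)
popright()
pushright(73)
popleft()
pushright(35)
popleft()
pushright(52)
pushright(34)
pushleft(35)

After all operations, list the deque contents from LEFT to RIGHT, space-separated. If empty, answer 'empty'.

Answer: 35 52 34

Derivation:
pushleft(85): [85]
popright(): []
pushleft(14): [14]
popright(): []
pushright(73): [73]
popleft(): []
pushright(35): [35]
popleft(): []
pushright(52): [52]
pushright(34): [52, 34]
pushleft(35): [35, 52, 34]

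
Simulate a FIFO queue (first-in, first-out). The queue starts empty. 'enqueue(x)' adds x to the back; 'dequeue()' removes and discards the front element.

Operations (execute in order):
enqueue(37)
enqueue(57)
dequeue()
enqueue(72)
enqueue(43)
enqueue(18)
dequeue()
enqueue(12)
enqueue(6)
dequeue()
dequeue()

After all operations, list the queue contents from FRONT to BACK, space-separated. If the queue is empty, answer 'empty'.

Answer: 18 12 6

Derivation:
enqueue(37): [37]
enqueue(57): [37, 57]
dequeue(): [57]
enqueue(72): [57, 72]
enqueue(43): [57, 72, 43]
enqueue(18): [57, 72, 43, 18]
dequeue(): [72, 43, 18]
enqueue(12): [72, 43, 18, 12]
enqueue(6): [72, 43, 18, 12, 6]
dequeue(): [43, 18, 12, 6]
dequeue(): [18, 12, 6]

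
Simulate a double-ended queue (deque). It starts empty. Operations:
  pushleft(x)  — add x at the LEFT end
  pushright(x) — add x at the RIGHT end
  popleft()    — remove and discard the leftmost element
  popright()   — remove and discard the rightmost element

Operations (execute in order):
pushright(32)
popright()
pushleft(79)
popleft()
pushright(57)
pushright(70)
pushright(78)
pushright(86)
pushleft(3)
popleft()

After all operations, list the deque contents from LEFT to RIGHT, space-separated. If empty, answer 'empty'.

Answer: 57 70 78 86

Derivation:
pushright(32): [32]
popright(): []
pushleft(79): [79]
popleft(): []
pushright(57): [57]
pushright(70): [57, 70]
pushright(78): [57, 70, 78]
pushright(86): [57, 70, 78, 86]
pushleft(3): [3, 57, 70, 78, 86]
popleft(): [57, 70, 78, 86]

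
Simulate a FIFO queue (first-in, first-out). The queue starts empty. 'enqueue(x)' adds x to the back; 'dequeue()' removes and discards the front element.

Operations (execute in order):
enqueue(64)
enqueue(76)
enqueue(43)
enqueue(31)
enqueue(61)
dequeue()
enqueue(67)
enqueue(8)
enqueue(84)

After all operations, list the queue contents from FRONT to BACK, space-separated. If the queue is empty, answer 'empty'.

Answer: 76 43 31 61 67 8 84

Derivation:
enqueue(64): [64]
enqueue(76): [64, 76]
enqueue(43): [64, 76, 43]
enqueue(31): [64, 76, 43, 31]
enqueue(61): [64, 76, 43, 31, 61]
dequeue(): [76, 43, 31, 61]
enqueue(67): [76, 43, 31, 61, 67]
enqueue(8): [76, 43, 31, 61, 67, 8]
enqueue(84): [76, 43, 31, 61, 67, 8, 84]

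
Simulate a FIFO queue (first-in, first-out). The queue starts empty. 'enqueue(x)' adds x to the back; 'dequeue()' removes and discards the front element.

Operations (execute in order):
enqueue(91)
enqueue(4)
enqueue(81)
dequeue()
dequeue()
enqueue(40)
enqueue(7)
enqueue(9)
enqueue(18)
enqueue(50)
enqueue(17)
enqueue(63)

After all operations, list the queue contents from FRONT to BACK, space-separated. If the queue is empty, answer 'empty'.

Answer: 81 40 7 9 18 50 17 63

Derivation:
enqueue(91): [91]
enqueue(4): [91, 4]
enqueue(81): [91, 4, 81]
dequeue(): [4, 81]
dequeue(): [81]
enqueue(40): [81, 40]
enqueue(7): [81, 40, 7]
enqueue(9): [81, 40, 7, 9]
enqueue(18): [81, 40, 7, 9, 18]
enqueue(50): [81, 40, 7, 9, 18, 50]
enqueue(17): [81, 40, 7, 9, 18, 50, 17]
enqueue(63): [81, 40, 7, 9, 18, 50, 17, 63]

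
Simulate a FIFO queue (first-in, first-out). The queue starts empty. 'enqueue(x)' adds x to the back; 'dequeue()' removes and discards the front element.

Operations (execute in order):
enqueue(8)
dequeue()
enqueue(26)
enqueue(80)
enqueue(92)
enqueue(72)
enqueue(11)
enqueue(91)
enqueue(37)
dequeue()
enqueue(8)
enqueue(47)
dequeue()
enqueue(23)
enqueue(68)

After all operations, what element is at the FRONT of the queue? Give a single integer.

Answer: 92

Derivation:
enqueue(8): queue = [8]
dequeue(): queue = []
enqueue(26): queue = [26]
enqueue(80): queue = [26, 80]
enqueue(92): queue = [26, 80, 92]
enqueue(72): queue = [26, 80, 92, 72]
enqueue(11): queue = [26, 80, 92, 72, 11]
enqueue(91): queue = [26, 80, 92, 72, 11, 91]
enqueue(37): queue = [26, 80, 92, 72, 11, 91, 37]
dequeue(): queue = [80, 92, 72, 11, 91, 37]
enqueue(8): queue = [80, 92, 72, 11, 91, 37, 8]
enqueue(47): queue = [80, 92, 72, 11, 91, 37, 8, 47]
dequeue(): queue = [92, 72, 11, 91, 37, 8, 47]
enqueue(23): queue = [92, 72, 11, 91, 37, 8, 47, 23]
enqueue(68): queue = [92, 72, 11, 91, 37, 8, 47, 23, 68]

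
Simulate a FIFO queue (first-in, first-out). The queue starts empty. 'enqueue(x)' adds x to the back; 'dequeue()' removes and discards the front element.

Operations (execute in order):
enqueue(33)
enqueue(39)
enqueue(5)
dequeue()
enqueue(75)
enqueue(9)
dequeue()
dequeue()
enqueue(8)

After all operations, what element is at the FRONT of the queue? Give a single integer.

Answer: 75

Derivation:
enqueue(33): queue = [33]
enqueue(39): queue = [33, 39]
enqueue(5): queue = [33, 39, 5]
dequeue(): queue = [39, 5]
enqueue(75): queue = [39, 5, 75]
enqueue(9): queue = [39, 5, 75, 9]
dequeue(): queue = [5, 75, 9]
dequeue(): queue = [75, 9]
enqueue(8): queue = [75, 9, 8]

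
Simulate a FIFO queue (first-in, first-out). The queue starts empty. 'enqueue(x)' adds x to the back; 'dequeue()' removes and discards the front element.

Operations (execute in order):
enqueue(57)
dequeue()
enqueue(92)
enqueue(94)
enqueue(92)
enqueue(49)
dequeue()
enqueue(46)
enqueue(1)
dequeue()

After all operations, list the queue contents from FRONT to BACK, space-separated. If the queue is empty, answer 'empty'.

enqueue(57): [57]
dequeue(): []
enqueue(92): [92]
enqueue(94): [92, 94]
enqueue(92): [92, 94, 92]
enqueue(49): [92, 94, 92, 49]
dequeue(): [94, 92, 49]
enqueue(46): [94, 92, 49, 46]
enqueue(1): [94, 92, 49, 46, 1]
dequeue(): [92, 49, 46, 1]

Answer: 92 49 46 1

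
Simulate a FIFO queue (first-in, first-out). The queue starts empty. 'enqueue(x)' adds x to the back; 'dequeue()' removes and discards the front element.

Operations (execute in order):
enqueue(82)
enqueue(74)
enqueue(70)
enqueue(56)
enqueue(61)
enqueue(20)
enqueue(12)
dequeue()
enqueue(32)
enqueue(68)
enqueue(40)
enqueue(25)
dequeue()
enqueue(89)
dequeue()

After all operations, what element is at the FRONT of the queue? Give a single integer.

Answer: 56

Derivation:
enqueue(82): queue = [82]
enqueue(74): queue = [82, 74]
enqueue(70): queue = [82, 74, 70]
enqueue(56): queue = [82, 74, 70, 56]
enqueue(61): queue = [82, 74, 70, 56, 61]
enqueue(20): queue = [82, 74, 70, 56, 61, 20]
enqueue(12): queue = [82, 74, 70, 56, 61, 20, 12]
dequeue(): queue = [74, 70, 56, 61, 20, 12]
enqueue(32): queue = [74, 70, 56, 61, 20, 12, 32]
enqueue(68): queue = [74, 70, 56, 61, 20, 12, 32, 68]
enqueue(40): queue = [74, 70, 56, 61, 20, 12, 32, 68, 40]
enqueue(25): queue = [74, 70, 56, 61, 20, 12, 32, 68, 40, 25]
dequeue(): queue = [70, 56, 61, 20, 12, 32, 68, 40, 25]
enqueue(89): queue = [70, 56, 61, 20, 12, 32, 68, 40, 25, 89]
dequeue(): queue = [56, 61, 20, 12, 32, 68, 40, 25, 89]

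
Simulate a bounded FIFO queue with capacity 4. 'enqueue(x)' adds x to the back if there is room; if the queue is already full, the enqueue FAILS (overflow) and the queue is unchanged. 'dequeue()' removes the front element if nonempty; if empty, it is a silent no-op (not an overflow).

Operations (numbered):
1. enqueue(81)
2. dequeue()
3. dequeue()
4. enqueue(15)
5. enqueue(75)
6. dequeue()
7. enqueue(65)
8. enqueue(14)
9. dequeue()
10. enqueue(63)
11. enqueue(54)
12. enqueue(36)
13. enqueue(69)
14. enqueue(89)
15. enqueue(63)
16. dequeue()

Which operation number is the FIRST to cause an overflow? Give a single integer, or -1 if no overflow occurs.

1. enqueue(81): size=1
2. dequeue(): size=0
3. dequeue(): empty, no-op, size=0
4. enqueue(15): size=1
5. enqueue(75): size=2
6. dequeue(): size=1
7. enqueue(65): size=2
8. enqueue(14): size=3
9. dequeue(): size=2
10. enqueue(63): size=3
11. enqueue(54): size=4
12. enqueue(36): size=4=cap → OVERFLOW (fail)
13. enqueue(69): size=4=cap → OVERFLOW (fail)
14. enqueue(89): size=4=cap → OVERFLOW (fail)
15. enqueue(63): size=4=cap → OVERFLOW (fail)
16. dequeue(): size=3

Answer: 12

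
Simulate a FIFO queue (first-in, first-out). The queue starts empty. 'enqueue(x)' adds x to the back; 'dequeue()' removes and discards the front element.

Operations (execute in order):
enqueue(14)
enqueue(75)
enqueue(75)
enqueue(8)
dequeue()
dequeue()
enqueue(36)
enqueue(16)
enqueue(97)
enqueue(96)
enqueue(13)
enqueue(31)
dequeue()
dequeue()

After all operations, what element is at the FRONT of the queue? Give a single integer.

Answer: 36

Derivation:
enqueue(14): queue = [14]
enqueue(75): queue = [14, 75]
enqueue(75): queue = [14, 75, 75]
enqueue(8): queue = [14, 75, 75, 8]
dequeue(): queue = [75, 75, 8]
dequeue(): queue = [75, 8]
enqueue(36): queue = [75, 8, 36]
enqueue(16): queue = [75, 8, 36, 16]
enqueue(97): queue = [75, 8, 36, 16, 97]
enqueue(96): queue = [75, 8, 36, 16, 97, 96]
enqueue(13): queue = [75, 8, 36, 16, 97, 96, 13]
enqueue(31): queue = [75, 8, 36, 16, 97, 96, 13, 31]
dequeue(): queue = [8, 36, 16, 97, 96, 13, 31]
dequeue(): queue = [36, 16, 97, 96, 13, 31]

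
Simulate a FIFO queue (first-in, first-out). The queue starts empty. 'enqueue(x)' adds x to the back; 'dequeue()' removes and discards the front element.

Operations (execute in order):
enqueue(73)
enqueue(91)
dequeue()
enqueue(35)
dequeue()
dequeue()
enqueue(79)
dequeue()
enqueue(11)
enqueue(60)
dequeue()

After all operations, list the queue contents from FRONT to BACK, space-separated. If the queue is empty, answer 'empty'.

Answer: 60

Derivation:
enqueue(73): [73]
enqueue(91): [73, 91]
dequeue(): [91]
enqueue(35): [91, 35]
dequeue(): [35]
dequeue(): []
enqueue(79): [79]
dequeue(): []
enqueue(11): [11]
enqueue(60): [11, 60]
dequeue(): [60]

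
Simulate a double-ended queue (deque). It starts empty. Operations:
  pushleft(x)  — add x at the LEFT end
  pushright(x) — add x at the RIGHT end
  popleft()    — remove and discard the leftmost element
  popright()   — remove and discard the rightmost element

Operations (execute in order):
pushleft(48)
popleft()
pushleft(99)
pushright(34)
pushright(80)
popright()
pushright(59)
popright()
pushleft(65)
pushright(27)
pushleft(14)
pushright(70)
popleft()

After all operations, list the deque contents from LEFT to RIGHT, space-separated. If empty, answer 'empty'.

pushleft(48): [48]
popleft(): []
pushleft(99): [99]
pushright(34): [99, 34]
pushright(80): [99, 34, 80]
popright(): [99, 34]
pushright(59): [99, 34, 59]
popright(): [99, 34]
pushleft(65): [65, 99, 34]
pushright(27): [65, 99, 34, 27]
pushleft(14): [14, 65, 99, 34, 27]
pushright(70): [14, 65, 99, 34, 27, 70]
popleft(): [65, 99, 34, 27, 70]

Answer: 65 99 34 27 70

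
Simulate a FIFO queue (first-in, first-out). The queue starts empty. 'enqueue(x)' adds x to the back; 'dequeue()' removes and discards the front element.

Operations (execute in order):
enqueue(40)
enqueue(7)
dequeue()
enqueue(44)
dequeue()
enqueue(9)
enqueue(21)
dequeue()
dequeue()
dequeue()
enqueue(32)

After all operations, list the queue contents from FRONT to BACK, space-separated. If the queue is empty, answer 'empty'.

enqueue(40): [40]
enqueue(7): [40, 7]
dequeue(): [7]
enqueue(44): [7, 44]
dequeue(): [44]
enqueue(9): [44, 9]
enqueue(21): [44, 9, 21]
dequeue(): [9, 21]
dequeue(): [21]
dequeue(): []
enqueue(32): [32]

Answer: 32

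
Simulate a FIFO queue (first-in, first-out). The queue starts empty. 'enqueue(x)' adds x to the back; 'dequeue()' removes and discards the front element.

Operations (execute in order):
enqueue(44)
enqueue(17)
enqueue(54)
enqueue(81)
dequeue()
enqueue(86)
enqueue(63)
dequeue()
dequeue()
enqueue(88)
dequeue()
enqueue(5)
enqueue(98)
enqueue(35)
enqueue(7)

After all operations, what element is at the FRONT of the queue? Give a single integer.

enqueue(44): queue = [44]
enqueue(17): queue = [44, 17]
enqueue(54): queue = [44, 17, 54]
enqueue(81): queue = [44, 17, 54, 81]
dequeue(): queue = [17, 54, 81]
enqueue(86): queue = [17, 54, 81, 86]
enqueue(63): queue = [17, 54, 81, 86, 63]
dequeue(): queue = [54, 81, 86, 63]
dequeue(): queue = [81, 86, 63]
enqueue(88): queue = [81, 86, 63, 88]
dequeue(): queue = [86, 63, 88]
enqueue(5): queue = [86, 63, 88, 5]
enqueue(98): queue = [86, 63, 88, 5, 98]
enqueue(35): queue = [86, 63, 88, 5, 98, 35]
enqueue(7): queue = [86, 63, 88, 5, 98, 35, 7]

Answer: 86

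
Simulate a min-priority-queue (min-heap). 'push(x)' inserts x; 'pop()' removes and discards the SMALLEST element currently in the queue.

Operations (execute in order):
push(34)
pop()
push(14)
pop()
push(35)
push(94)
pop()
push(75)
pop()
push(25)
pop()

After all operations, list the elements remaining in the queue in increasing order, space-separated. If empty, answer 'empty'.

Answer: 94

Derivation:
push(34): heap contents = [34]
pop() → 34: heap contents = []
push(14): heap contents = [14]
pop() → 14: heap contents = []
push(35): heap contents = [35]
push(94): heap contents = [35, 94]
pop() → 35: heap contents = [94]
push(75): heap contents = [75, 94]
pop() → 75: heap contents = [94]
push(25): heap contents = [25, 94]
pop() → 25: heap contents = [94]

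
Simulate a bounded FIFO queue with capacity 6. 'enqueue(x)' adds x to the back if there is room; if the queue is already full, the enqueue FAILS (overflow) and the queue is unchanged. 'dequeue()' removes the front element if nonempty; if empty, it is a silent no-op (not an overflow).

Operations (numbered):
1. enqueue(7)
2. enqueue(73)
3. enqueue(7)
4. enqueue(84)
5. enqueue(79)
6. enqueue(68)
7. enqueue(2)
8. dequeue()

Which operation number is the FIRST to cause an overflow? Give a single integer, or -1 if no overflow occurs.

1. enqueue(7): size=1
2. enqueue(73): size=2
3. enqueue(7): size=3
4. enqueue(84): size=4
5. enqueue(79): size=5
6. enqueue(68): size=6
7. enqueue(2): size=6=cap → OVERFLOW (fail)
8. dequeue(): size=5

Answer: 7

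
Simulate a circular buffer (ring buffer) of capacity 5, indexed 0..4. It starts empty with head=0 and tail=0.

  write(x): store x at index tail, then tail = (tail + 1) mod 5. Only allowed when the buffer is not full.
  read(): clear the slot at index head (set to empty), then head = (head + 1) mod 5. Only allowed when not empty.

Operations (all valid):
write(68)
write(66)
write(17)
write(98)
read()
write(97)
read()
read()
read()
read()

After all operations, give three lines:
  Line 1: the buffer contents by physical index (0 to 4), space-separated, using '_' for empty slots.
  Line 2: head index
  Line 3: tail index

write(68): buf=[68 _ _ _ _], head=0, tail=1, size=1
write(66): buf=[68 66 _ _ _], head=0, tail=2, size=2
write(17): buf=[68 66 17 _ _], head=0, tail=3, size=3
write(98): buf=[68 66 17 98 _], head=0, tail=4, size=4
read(): buf=[_ 66 17 98 _], head=1, tail=4, size=3
write(97): buf=[_ 66 17 98 97], head=1, tail=0, size=4
read(): buf=[_ _ 17 98 97], head=2, tail=0, size=3
read(): buf=[_ _ _ 98 97], head=3, tail=0, size=2
read(): buf=[_ _ _ _ 97], head=4, tail=0, size=1
read(): buf=[_ _ _ _ _], head=0, tail=0, size=0

Answer: _ _ _ _ _
0
0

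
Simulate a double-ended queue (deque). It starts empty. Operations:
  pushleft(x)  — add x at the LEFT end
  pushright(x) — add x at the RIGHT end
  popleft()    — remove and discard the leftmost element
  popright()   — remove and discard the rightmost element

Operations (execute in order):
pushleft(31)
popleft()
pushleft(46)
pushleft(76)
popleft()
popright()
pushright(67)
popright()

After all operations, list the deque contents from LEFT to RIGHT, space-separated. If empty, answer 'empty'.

pushleft(31): [31]
popleft(): []
pushleft(46): [46]
pushleft(76): [76, 46]
popleft(): [46]
popright(): []
pushright(67): [67]
popright(): []

Answer: empty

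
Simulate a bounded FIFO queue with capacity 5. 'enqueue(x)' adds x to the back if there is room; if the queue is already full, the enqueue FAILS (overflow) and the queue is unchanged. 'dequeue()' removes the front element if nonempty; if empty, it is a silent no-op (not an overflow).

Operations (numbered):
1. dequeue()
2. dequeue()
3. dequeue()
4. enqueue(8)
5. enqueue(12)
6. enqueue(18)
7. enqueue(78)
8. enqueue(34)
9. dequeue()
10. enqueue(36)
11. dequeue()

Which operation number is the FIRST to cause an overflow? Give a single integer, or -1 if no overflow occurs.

Answer: -1

Derivation:
1. dequeue(): empty, no-op, size=0
2. dequeue(): empty, no-op, size=0
3. dequeue(): empty, no-op, size=0
4. enqueue(8): size=1
5. enqueue(12): size=2
6. enqueue(18): size=3
7. enqueue(78): size=4
8. enqueue(34): size=5
9. dequeue(): size=4
10. enqueue(36): size=5
11. dequeue(): size=4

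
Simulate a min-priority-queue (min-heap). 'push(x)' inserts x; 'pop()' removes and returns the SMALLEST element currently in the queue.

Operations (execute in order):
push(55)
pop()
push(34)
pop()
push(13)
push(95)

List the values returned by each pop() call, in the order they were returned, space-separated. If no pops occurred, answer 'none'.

push(55): heap contents = [55]
pop() → 55: heap contents = []
push(34): heap contents = [34]
pop() → 34: heap contents = []
push(13): heap contents = [13]
push(95): heap contents = [13, 95]

Answer: 55 34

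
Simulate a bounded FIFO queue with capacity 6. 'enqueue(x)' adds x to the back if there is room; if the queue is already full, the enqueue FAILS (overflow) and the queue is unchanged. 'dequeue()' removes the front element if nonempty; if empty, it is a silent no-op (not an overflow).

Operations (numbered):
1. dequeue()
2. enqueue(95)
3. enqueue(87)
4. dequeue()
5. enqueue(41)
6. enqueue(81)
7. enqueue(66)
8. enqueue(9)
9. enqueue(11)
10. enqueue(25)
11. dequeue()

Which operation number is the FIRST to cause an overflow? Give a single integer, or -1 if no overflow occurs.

1. dequeue(): empty, no-op, size=0
2. enqueue(95): size=1
3. enqueue(87): size=2
4. dequeue(): size=1
5. enqueue(41): size=2
6. enqueue(81): size=3
7. enqueue(66): size=4
8. enqueue(9): size=5
9. enqueue(11): size=6
10. enqueue(25): size=6=cap → OVERFLOW (fail)
11. dequeue(): size=5

Answer: 10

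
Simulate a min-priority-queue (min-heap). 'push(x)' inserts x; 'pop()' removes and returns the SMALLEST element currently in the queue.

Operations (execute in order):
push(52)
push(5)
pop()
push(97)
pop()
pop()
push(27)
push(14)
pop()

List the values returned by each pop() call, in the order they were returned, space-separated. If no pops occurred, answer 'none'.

push(52): heap contents = [52]
push(5): heap contents = [5, 52]
pop() → 5: heap contents = [52]
push(97): heap contents = [52, 97]
pop() → 52: heap contents = [97]
pop() → 97: heap contents = []
push(27): heap contents = [27]
push(14): heap contents = [14, 27]
pop() → 14: heap contents = [27]

Answer: 5 52 97 14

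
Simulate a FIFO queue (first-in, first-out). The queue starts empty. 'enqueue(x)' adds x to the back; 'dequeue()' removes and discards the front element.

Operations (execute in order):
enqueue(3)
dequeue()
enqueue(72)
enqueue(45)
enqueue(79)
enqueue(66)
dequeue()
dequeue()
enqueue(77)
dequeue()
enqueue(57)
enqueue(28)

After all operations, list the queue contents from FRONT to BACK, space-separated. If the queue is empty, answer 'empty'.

enqueue(3): [3]
dequeue(): []
enqueue(72): [72]
enqueue(45): [72, 45]
enqueue(79): [72, 45, 79]
enqueue(66): [72, 45, 79, 66]
dequeue(): [45, 79, 66]
dequeue(): [79, 66]
enqueue(77): [79, 66, 77]
dequeue(): [66, 77]
enqueue(57): [66, 77, 57]
enqueue(28): [66, 77, 57, 28]

Answer: 66 77 57 28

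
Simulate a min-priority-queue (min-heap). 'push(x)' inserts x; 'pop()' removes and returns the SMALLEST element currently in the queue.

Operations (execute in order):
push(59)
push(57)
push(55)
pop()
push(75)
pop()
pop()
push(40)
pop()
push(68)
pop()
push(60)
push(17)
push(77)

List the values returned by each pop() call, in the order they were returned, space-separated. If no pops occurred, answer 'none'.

push(59): heap contents = [59]
push(57): heap contents = [57, 59]
push(55): heap contents = [55, 57, 59]
pop() → 55: heap contents = [57, 59]
push(75): heap contents = [57, 59, 75]
pop() → 57: heap contents = [59, 75]
pop() → 59: heap contents = [75]
push(40): heap contents = [40, 75]
pop() → 40: heap contents = [75]
push(68): heap contents = [68, 75]
pop() → 68: heap contents = [75]
push(60): heap contents = [60, 75]
push(17): heap contents = [17, 60, 75]
push(77): heap contents = [17, 60, 75, 77]

Answer: 55 57 59 40 68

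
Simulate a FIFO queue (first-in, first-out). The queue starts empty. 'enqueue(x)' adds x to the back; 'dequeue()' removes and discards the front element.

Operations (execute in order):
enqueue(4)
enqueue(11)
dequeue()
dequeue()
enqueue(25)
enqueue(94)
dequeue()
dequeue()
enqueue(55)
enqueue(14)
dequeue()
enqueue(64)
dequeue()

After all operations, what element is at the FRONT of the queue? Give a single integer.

enqueue(4): queue = [4]
enqueue(11): queue = [4, 11]
dequeue(): queue = [11]
dequeue(): queue = []
enqueue(25): queue = [25]
enqueue(94): queue = [25, 94]
dequeue(): queue = [94]
dequeue(): queue = []
enqueue(55): queue = [55]
enqueue(14): queue = [55, 14]
dequeue(): queue = [14]
enqueue(64): queue = [14, 64]
dequeue(): queue = [64]

Answer: 64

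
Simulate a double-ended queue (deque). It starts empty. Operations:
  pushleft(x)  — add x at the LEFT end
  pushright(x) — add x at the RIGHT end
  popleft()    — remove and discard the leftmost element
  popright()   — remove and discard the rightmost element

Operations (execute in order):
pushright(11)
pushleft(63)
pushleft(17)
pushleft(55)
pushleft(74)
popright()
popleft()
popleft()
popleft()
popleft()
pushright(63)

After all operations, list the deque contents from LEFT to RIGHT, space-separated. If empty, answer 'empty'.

Answer: 63

Derivation:
pushright(11): [11]
pushleft(63): [63, 11]
pushleft(17): [17, 63, 11]
pushleft(55): [55, 17, 63, 11]
pushleft(74): [74, 55, 17, 63, 11]
popright(): [74, 55, 17, 63]
popleft(): [55, 17, 63]
popleft(): [17, 63]
popleft(): [63]
popleft(): []
pushright(63): [63]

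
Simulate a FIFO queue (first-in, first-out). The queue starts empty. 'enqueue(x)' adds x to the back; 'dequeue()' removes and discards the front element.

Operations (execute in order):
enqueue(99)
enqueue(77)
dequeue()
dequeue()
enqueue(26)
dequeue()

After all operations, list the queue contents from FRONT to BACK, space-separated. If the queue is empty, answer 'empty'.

Answer: empty

Derivation:
enqueue(99): [99]
enqueue(77): [99, 77]
dequeue(): [77]
dequeue(): []
enqueue(26): [26]
dequeue(): []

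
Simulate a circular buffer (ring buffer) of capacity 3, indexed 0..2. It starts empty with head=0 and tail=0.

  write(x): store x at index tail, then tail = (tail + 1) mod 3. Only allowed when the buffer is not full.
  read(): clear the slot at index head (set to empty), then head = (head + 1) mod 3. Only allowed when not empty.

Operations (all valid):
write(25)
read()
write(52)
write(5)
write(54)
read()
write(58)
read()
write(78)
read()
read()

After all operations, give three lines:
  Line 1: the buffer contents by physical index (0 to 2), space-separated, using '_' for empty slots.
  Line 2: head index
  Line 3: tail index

write(25): buf=[25 _ _], head=0, tail=1, size=1
read(): buf=[_ _ _], head=1, tail=1, size=0
write(52): buf=[_ 52 _], head=1, tail=2, size=1
write(5): buf=[_ 52 5], head=1, tail=0, size=2
write(54): buf=[54 52 5], head=1, tail=1, size=3
read(): buf=[54 _ 5], head=2, tail=1, size=2
write(58): buf=[54 58 5], head=2, tail=2, size=3
read(): buf=[54 58 _], head=0, tail=2, size=2
write(78): buf=[54 58 78], head=0, tail=0, size=3
read(): buf=[_ 58 78], head=1, tail=0, size=2
read(): buf=[_ _ 78], head=2, tail=0, size=1

Answer: _ _ 78
2
0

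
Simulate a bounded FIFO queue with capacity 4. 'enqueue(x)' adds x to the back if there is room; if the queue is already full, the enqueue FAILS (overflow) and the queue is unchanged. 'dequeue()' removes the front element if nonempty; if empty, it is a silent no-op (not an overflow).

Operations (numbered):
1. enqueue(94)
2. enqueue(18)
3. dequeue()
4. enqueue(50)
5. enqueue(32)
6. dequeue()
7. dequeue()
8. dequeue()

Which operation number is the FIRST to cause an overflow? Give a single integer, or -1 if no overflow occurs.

1. enqueue(94): size=1
2. enqueue(18): size=2
3. dequeue(): size=1
4. enqueue(50): size=2
5. enqueue(32): size=3
6. dequeue(): size=2
7. dequeue(): size=1
8. dequeue(): size=0

Answer: -1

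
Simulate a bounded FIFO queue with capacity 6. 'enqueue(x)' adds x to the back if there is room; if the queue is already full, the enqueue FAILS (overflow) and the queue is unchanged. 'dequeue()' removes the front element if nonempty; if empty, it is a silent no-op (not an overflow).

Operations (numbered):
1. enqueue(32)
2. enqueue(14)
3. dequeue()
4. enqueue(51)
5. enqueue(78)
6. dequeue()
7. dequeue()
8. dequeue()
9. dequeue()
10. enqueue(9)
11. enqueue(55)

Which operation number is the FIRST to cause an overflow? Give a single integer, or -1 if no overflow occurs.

1. enqueue(32): size=1
2. enqueue(14): size=2
3. dequeue(): size=1
4. enqueue(51): size=2
5. enqueue(78): size=3
6. dequeue(): size=2
7. dequeue(): size=1
8. dequeue(): size=0
9. dequeue(): empty, no-op, size=0
10. enqueue(9): size=1
11. enqueue(55): size=2

Answer: -1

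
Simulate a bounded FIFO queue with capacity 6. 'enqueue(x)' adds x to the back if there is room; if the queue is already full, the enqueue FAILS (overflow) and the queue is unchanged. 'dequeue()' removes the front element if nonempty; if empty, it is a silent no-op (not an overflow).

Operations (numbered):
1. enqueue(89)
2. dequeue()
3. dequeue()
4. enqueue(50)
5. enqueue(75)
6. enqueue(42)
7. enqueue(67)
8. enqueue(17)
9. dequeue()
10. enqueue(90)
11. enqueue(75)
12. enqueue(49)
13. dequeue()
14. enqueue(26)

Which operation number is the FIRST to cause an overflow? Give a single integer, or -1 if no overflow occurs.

Answer: 12

Derivation:
1. enqueue(89): size=1
2. dequeue(): size=0
3. dequeue(): empty, no-op, size=0
4. enqueue(50): size=1
5. enqueue(75): size=2
6. enqueue(42): size=3
7. enqueue(67): size=4
8. enqueue(17): size=5
9. dequeue(): size=4
10. enqueue(90): size=5
11. enqueue(75): size=6
12. enqueue(49): size=6=cap → OVERFLOW (fail)
13. dequeue(): size=5
14. enqueue(26): size=6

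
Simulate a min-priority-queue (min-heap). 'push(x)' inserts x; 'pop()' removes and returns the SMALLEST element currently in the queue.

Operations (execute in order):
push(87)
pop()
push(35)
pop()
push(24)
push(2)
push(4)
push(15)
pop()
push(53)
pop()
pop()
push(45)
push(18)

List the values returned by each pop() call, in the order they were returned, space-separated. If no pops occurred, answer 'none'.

Answer: 87 35 2 4 15

Derivation:
push(87): heap contents = [87]
pop() → 87: heap contents = []
push(35): heap contents = [35]
pop() → 35: heap contents = []
push(24): heap contents = [24]
push(2): heap contents = [2, 24]
push(4): heap contents = [2, 4, 24]
push(15): heap contents = [2, 4, 15, 24]
pop() → 2: heap contents = [4, 15, 24]
push(53): heap contents = [4, 15, 24, 53]
pop() → 4: heap contents = [15, 24, 53]
pop() → 15: heap contents = [24, 53]
push(45): heap contents = [24, 45, 53]
push(18): heap contents = [18, 24, 45, 53]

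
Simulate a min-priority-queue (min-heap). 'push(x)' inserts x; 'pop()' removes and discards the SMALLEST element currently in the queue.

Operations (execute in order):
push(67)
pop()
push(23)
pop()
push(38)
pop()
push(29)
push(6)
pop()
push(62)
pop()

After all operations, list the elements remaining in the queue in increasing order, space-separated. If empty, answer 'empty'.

Answer: 62

Derivation:
push(67): heap contents = [67]
pop() → 67: heap contents = []
push(23): heap contents = [23]
pop() → 23: heap contents = []
push(38): heap contents = [38]
pop() → 38: heap contents = []
push(29): heap contents = [29]
push(6): heap contents = [6, 29]
pop() → 6: heap contents = [29]
push(62): heap contents = [29, 62]
pop() → 29: heap contents = [62]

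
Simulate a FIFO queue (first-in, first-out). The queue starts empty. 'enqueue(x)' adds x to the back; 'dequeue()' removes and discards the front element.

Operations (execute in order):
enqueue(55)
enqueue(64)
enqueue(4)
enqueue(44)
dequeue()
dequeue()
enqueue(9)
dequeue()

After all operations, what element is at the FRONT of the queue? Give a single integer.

enqueue(55): queue = [55]
enqueue(64): queue = [55, 64]
enqueue(4): queue = [55, 64, 4]
enqueue(44): queue = [55, 64, 4, 44]
dequeue(): queue = [64, 4, 44]
dequeue(): queue = [4, 44]
enqueue(9): queue = [4, 44, 9]
dequeue(): queue = [44, 9]

Answer: 44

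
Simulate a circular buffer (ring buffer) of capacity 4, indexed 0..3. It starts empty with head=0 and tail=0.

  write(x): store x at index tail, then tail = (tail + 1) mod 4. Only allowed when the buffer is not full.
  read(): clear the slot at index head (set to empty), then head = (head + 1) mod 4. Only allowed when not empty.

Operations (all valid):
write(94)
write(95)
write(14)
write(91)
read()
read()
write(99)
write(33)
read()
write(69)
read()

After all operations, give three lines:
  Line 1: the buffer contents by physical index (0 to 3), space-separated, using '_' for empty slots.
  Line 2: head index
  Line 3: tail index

Answer: 99 33 69 _
0
3

Derivation:
write(94): buf=[94 _ _ _], head=0, tail=1, size=1
write(95): buf=[94 95 _ _], head=0, tail=2, size=2
write(14): buf=[94 95 14 _], head=0, tail=3, size=3
write(91): buf=[94 95 14 91], head=0, tail=0, size=4
read(): buf=[_ 95 14 91], head=1, tail=0, size=3
read(): buf=[_ _ 14 91], head=2, tail=0, size=2
write(99): buf=[99 _ 14 91], head=2, tail=1, size=3
write(33): buf=[99 33 14 91], head=2, tail=2, size=4
read(): buf=[99 33 _ 91], head=3, tail=2, size=3
write(69): buf=[99 33 69 91], head=3, tail=3, size=4
read(): buf=[99 33 69 _], head=0, tail=3, size=3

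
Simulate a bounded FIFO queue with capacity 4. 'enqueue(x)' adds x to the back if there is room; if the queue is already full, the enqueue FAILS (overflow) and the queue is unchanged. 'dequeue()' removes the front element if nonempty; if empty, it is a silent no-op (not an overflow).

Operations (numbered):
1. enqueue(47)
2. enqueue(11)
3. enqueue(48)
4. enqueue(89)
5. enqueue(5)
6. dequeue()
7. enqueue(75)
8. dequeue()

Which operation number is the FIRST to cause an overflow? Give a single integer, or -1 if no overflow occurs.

Answer: 5

Derivation:
1. enqueue(47): size=1
2. enqueue(11): size=2
3. enqueue(48): size=3
4. enqueue(89): size=4
5. enqueue(5): size=4=cap → OVERFLOW (fail)
6. dequeue(): size=3
7. enqueue(75): size=4
8. dequeue(): size=3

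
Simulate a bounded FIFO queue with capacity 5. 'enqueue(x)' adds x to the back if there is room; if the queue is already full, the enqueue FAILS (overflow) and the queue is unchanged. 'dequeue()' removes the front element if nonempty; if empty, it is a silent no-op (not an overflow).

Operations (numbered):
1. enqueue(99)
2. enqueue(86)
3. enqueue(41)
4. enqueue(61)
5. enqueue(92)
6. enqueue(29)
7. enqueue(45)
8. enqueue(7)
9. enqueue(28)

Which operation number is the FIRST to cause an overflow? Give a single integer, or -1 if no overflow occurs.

Answer: 6

Derivation:
1. enqueue(99): size=1
2. enqueue(86): size=2
3. enqueue(41): size=3
4. enqueue(61): size=4
5. enqueue(92): size=5
6. enqueue(29): size=5=cap → OVERFLOW (fail)
7. enqueue(45): size=5=cap → OVERFLOW (fail)
8. enqueue(7): size=5=cap → OVERFLOW (fail)
9. enqueue(28): size=5=cap → OVERFLOW (fail)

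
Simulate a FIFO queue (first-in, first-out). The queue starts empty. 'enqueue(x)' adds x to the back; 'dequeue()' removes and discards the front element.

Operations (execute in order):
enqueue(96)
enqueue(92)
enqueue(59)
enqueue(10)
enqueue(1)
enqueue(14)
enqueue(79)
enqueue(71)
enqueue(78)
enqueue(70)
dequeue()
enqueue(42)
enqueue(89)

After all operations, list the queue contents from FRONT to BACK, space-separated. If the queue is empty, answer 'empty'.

Answer: 92 59 10 1 14 79 71 78 70 42 89

Derivation:
enqueue(96): [96]
enqueue(92): [96, 92]
enqueue(59): [96, 92, 59]
enqueue(10): [96, 92, 59, 10]
enqueue(1): [96, 92, 59, 10, 1]
enqueue(14): [96, 92, 59, 10, 1, 14]
enqueue(79): [96, 92, 59, 10, 1, 14, 79]
enqueue(71): [96, 92, 59, 10, 1, 14, 79, 71]
enqueue(78): [96, 92, 59, 10, 1, 14, 79, 71, 78]
enqueue(70): [96, 92, 59, 10, 1, 14, 79, 71, 78, 70]
dequeue(): [92, 59, 10, 1, 14, 79, 71, 78, 70]
enqueue(42): [92, 59, 10, 1, 14, 79, 71, 78, 70, 42]
enqueue(89): [92, 59, 10, 1, 14, 79, 71, 78, 70, 42, 89]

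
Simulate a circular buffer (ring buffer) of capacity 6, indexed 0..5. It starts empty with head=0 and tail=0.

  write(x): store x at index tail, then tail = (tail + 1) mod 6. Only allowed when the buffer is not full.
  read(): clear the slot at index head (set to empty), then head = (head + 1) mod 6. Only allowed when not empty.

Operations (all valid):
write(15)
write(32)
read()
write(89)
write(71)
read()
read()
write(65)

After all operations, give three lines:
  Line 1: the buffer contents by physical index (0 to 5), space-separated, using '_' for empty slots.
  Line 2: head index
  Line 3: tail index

Answer: _ _ _ 71 65 _
3
5

Derivation:
write(15): buf=[15 _ _ _ _ _], head=0, tail=1, size=1
write(32): buf=[15 32 _ _ _ _], head=0, tail=2, size=2
read(): buf=[_ 32 _ _ _ _], head=1, tail=2, size=1
write(89): buf=[_ 32 89 _ _ _], head=1, tail=3, size=2
write(71): buf=[_ 32 89 71 _ _], head=1, tail=4, size=3
read(): buf=[_ _ 89 71 _ _], head=2, tail=4, size=2
read(): buf=[_ _ _ 71 _ _], head=3, tail=4, size=1
write(65): buf=[_ _ _ 71 65 _], head=3, tail=5, size=2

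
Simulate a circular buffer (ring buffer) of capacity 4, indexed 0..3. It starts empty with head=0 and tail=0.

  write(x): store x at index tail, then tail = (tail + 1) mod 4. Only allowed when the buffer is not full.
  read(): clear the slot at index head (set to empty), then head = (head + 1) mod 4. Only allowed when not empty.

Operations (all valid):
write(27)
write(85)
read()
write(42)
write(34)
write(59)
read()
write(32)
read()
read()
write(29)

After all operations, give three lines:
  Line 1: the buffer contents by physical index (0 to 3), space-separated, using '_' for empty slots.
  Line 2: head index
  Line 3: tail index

Answer: 59 32 29 _
0
3

Derivation:
write(27): buf=[27 _ _ _], head=0, tail=1, size=1
write(85): buf=[27 85 _ _], head=0, tail=2, size=2
read(): buf=[_ 85 _ _], head=1, tail=2, size=1
write(42): buf=[_ 85 42 _], head=1, tail=3, size=2
write(34): buf=[_ 85 42 34], head=1, tail=0, size=3
write(59): buf=[59 85 42 34], head=1, tail=1, size=4
read(): buf=[59 _ 42 34], head=2, tail=1, size=3
write(32): buf=[59 32 42 34], head=2, tail=2, size=4
read(): buf=[59 32 _ 34], head=3, tail=2, size=3
read(): buf=[59 32 _ _], head=0, tail=2, size=2
write(29): buf=[59 32 29 _], head=0, tail=3, size=3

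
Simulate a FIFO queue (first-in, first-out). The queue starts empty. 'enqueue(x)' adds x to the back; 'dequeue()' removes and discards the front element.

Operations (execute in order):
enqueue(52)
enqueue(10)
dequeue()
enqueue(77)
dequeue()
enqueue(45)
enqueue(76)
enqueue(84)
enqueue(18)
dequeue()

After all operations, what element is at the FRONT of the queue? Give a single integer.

Answer: 45

Derivation:
enqueue(52): queue = [52]
enqueue(10): queue = [52, 10]
dequeue(): queue = [10]
enqueue(77): queue = [10, 77]
dequeue(): queue = [77]
enqueue(45): queue = [77, 45]
enqueue(76): queue = [77, 45, 76]
enqueue(84): queue = [77, 45, 76, 84]
enqueue(18): queue = [77, 45, 76, 84, 18]
dequeue(): queue = [45, 76, 84, 18]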